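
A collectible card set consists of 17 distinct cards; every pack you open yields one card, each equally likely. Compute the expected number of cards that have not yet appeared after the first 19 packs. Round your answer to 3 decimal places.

5.373

For each card, P(unseen after 19) = (16/17)^19 = 0.3160.
By linearity of expectation, E[unseen] = 17·(16/17)^19 = 5.3728.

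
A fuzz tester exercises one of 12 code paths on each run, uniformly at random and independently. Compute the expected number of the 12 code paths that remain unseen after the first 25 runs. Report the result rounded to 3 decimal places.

1.363

For each code path, P(unseen after 25) = (11/12)^25 = 0.1136.
By linearity of expectation, E[unseen] = 12·(11/12)^25 = 1.3629.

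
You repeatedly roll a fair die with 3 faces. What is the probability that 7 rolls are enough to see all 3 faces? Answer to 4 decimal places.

0.8258

Let A_i be the event that face i is missing after 7 rolls. By inclusion–exclusion on the A_i,
P(all seen) = Σ_{j=0}^{3} (-1)^j C(3,j)((3-j)/3)^7
= 1.00000 - 0.17558 + 0.00137 - 0.00000
= 0.82579.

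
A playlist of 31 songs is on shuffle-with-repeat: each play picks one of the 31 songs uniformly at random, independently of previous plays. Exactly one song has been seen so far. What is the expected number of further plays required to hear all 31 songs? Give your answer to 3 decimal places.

123.845

From k distinct to k+1 distinct takes on average 31/(31-k) plays.
Sum over k = 1,...,30: E = 31/30 + 31/29 + 31/28 + ... + 31/2 + 31/1 = 123.8446.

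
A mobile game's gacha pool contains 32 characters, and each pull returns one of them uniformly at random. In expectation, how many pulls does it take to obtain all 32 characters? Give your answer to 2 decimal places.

After k distinct characters have appeared, the next pull gives a new one with probability (32-k)/32, so the expected wait for the (k+1)-th is 32/(32-k).
E[T] = 32/32 + 32/31 + 32/30 + ... + 32/2 + 32/1 = 32·H_{32}.
H_{32} = 4.058, so E[T] = 129.872.

129.87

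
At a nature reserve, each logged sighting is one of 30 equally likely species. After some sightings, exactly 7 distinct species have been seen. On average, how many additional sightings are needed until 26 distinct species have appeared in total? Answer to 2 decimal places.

49.53

With k distinct species already seen, the next new one takes an expected 30/(30-k) sightings.
Sum over k = 7,...,25: E = 30/23 + 30/22 + 30/21 + ... + 30/6 + 30/5 = 49.529.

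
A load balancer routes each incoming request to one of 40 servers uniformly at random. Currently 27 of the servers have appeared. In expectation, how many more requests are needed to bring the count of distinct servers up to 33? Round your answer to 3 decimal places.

23.491

The wait to go from k to k+1 distinct servers is geometric with mean 40/(40-k).
Sum over k = 27,...,32: E = 40/13 + 40/12 + 40/11 + 40/10 + 40/9 + 40/8 = 23.4911.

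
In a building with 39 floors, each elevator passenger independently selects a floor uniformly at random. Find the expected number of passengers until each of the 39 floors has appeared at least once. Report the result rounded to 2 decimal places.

165.89

Split into phases: going from k distinct to k+1 distinct takes on average 39/(39-k) passengers.
E[T] = 39/39 + 39/38 + 39/37 + ... + 39/2 + 39/1 = 39·H_{39}.
H_{39} = 4.254, so E[T] = 165.888.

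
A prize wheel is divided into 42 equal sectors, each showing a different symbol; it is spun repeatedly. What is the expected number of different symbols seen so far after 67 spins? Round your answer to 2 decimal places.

33.64

For each symbol, P(seen in 67 spins) = 1 - (41/42)^67 = 0.801.
By linearity of expectation, E[distinct seen] = 42·(1 - (41/42)^67) = 33.643.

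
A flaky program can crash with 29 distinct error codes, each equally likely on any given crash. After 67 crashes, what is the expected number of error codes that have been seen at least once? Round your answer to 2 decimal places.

26.24

For each error code, P(seen in 67 crashes) = 1 - (28/29)^67 = 0.905.
By linearity of expectation, E[distinct seen] = 29·(1 - (28/29)^67) = 26.237.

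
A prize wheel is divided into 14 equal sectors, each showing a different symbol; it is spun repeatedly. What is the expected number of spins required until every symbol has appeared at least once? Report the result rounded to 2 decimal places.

After k distinct symbols have appeared, the next spin gives a new one with probability (14-k)/14, so the expected wait for the (k+1)-th is 14/(14-k).
E[T] = 14/14 + 14/13 + 14/12 + ... + 14/2 + 14/1 = 14·H_{14}.
H_{14} = 3.252, so E[T] = 45.522.

45.52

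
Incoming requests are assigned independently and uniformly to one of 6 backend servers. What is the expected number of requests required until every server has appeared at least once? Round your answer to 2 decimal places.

14.70

The wait to go from k to k+1 distinct servers is geometric with mean 6/(6-k).
E[T] = 6/6 + 6/5 + 6/4 + 6/3 + 6/2 + 6/1 = 6·H_{6}.
H_{6} = 2.450, so E[T] = 14.700.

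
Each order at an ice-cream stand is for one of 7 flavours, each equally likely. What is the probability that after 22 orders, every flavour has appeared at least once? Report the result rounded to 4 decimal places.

By inclusion–exclusion over which flavours are missing,
P(all seen) = Σ_{j=0}^{7} (-1)^j C(7,j)((7-j)/7)^22
= 1.00000 - 0.23565 + 0.01281 - 0.00016 + 0.00000 - 0.00000 + 0.00000 - 0.00000
= 0.77700.

0.7770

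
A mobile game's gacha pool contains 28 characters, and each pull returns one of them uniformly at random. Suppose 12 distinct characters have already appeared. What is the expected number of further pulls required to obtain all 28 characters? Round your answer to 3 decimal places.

94.660

From k distinct to k+1 distinct takes on average 28/(28-k) pulls.
Sum over k = 12,...,27: E = 28/16 + 28/15 + 28/14 + ... + 28/2 + 28/1 = 94.6604.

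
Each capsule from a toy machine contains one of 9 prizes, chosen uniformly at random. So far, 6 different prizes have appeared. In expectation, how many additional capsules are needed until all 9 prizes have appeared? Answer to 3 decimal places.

With k distinct prizes already seen, the next new one takes an expected 9/(9-k) capsules.
Sum over k = 6,...,8: E = 9/3 + 9/2 + 9/1 = 16.5000.

16.500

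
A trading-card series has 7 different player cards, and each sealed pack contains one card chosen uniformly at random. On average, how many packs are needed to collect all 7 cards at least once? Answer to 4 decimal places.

The wait to go from k to k+1 distinct cards is geometric with mean 7/(7-k).
E[T] = 7/7 + 7/6 + 7/5 + ... + 7/2 + 7/1 = 7·H_{7}.
H_{7} = 2.59286, so E[T] = 18.15000.

18.1500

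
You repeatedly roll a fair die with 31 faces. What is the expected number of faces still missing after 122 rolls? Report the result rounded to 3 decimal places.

For each face, P(unseen after 122) = (30/31)^122 = 0.0183.
By linearity of expectation, E[unseen] = 31·(30/31)^122 = 0.5676.

0.568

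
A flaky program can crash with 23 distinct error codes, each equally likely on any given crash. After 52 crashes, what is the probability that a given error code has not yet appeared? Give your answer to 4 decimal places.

0.0991

Each crash misses the fixed error code with probability (23-1)/23 = 22/23, independently.
P(still missing after 52) = (22/23)^52 = 0.09911.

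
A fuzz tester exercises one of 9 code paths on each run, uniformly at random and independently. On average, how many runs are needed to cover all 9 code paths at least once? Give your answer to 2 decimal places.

25.46

The wait to go from k to k+1 distinct code paths is geometric with mean 9/(9-k).
E[T] = 9/9 + 9/8 + 9/7 + ... + 9/2 + 9/1 = 9·H_{9}.
H_{9} = 2.829, so E[T] = 25.461.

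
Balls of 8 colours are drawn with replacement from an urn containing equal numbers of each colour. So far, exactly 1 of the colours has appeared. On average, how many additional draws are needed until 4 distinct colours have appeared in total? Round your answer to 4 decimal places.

From k distinct to k+1 distinct takes on average 8/(8-k) draws.
Sum over k = 1,...,3: E = 8/7 + 8/6 + 8/5 = 4.07619.

4.0762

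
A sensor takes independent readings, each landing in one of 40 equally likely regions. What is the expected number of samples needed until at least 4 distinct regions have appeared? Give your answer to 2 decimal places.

4.16

Going from k to k+1 distinct takes a geometric number of samples with mean 40/(40-k).
Sum over k = 0,...,3: E = 40/40 + 40/39 + 40/38 + 40/37 = 4.159.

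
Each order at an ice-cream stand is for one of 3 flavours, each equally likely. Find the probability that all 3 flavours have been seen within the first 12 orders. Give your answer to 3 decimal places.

0.977

By inclusion–exclusion over which flavours are missing,
P(all seen) = Σ_{j=0}^{3} (-1)^j C(3,j)((3-j)/3)^12
= 1.0000 - 0.0231 + 0.0000 - 0.0000
= 0.9769.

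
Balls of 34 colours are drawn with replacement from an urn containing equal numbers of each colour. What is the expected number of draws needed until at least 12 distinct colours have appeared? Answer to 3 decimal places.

Going from k to k+1 distinct takes a geometric number of draws with mean 34/(34-k).
Sum over k = 0,...,11: E = 34/34 + 34/33 + 34/32 + ... + 34/24 + 34/23 = 14.5315.

14.531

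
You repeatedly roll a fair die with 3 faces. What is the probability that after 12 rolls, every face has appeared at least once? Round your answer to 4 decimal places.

Let A_i be the event that face i is missing after 12 rolls. By inclusion–exclusion on the A_i,
P(all seen) = Σ_{j=0}^{3} (-1)^j C(3,j)((3-j)/3)^12
= 1.00000 - 0.02312 + 0.00001 - 0.00000
= 0.97688.

0.9769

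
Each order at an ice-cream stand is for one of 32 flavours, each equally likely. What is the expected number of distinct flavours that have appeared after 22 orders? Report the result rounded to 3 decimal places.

16.085

For each flavour, P(seen in 22 orders) = 1 - (31/32)^22 = 0.5027.
By linearity of expectation, E[distinct seen] = 32·(1 - (31/32)^22) = 16.0850.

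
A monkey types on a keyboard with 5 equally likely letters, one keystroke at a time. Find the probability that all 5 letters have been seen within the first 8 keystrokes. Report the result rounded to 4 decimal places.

Let A_i be the event that letter i is missing after 8 keystrokes. By inclusion–exclusion on the A_i,
P(all seen) = Σ_{j=0}^{5} (-1)^j C(5,j)((5-j)/5)^8
= 1.00000 - 0.83886 + 0.16796 - 0.00655 + 0.00001 - 0.00000
= 0.32256.

0.3226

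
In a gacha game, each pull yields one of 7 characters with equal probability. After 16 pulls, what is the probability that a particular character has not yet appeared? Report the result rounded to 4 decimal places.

On each pull the fixed character fails to appear with probability 6/7.
P(still missing after 16) = (6/7)^16 = 0.08489.

0.0849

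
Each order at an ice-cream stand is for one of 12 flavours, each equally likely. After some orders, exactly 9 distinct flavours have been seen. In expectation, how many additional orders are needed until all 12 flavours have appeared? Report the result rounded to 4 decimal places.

The wait to go from k to k+1 distinct flavours is geometric with mean 12/(12-k).
Sum over k = 9,...,11: E = 12/3 + 12/2 + 12/1 = 22.00000.

22.0000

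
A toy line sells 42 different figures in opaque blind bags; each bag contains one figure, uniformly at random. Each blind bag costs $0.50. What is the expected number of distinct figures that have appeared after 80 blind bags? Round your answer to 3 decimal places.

35.890

For each figure, P(seen in 80 blind bags) = 1 - (41/42)^80 = 0.8545.
By linearity of expectation, E[distinct seen] = 42·(1 - (41/42)^80) = 35.8904.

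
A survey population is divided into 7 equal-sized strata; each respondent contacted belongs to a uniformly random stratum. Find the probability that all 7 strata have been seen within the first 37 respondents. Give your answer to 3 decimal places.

By inclusion–exclusion over which strata are missing,
P(all seen) = Σ_{j=0}^{7} (-1)^j C(7,j)((7-j)/7)^37
= 1.0000 - 0.0233 + 0.0001 - 0.0000 + 0.0000 - 0.0000 + 0.0000 - 0.0000
= 0.9767.

0.977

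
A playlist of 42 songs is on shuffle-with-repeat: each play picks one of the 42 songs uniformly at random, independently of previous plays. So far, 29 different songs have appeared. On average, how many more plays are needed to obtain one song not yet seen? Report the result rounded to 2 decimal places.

Each play yields a new song with probability (42-29)/42 = 13/42, so the wait is geometric with mean 42/13.
E = 42/13 = 3.231.

3.23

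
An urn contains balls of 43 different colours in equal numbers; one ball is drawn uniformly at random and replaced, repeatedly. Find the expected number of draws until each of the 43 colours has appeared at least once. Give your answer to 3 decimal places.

After k distinct colours have appeared, the next draw gives a new one with probability (43-k)/43, so the expected wait for the (k+1)-th is 43/(43-k).
E[T] = 43/43 + 43/42 + 43/41 + ... + 43/2 + 43/1 = 43·H_{43}.
H_{43} = 4.3500, so E[T] = 187.0499.

187.050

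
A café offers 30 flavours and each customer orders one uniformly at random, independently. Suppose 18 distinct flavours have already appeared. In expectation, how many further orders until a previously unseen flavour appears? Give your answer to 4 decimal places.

The number of orders until the next new flavour is geometric with success probability 12/30, so its mean is 30/12.
E = 30/12 = 2.50000.

2.5000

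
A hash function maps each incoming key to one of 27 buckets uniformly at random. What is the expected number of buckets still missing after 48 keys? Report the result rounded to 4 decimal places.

4.4119

For each bucket, P(unseen after 48) = (26/27)^48 = 0.16340.
By linearity of expectation, E[unseen] = 27·(26/27)^48 = 4.41188.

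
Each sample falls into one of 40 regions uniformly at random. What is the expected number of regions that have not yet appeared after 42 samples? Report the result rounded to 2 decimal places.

For each region, P(unseen after 42) = (39/40)^42 = 0.345.
By linearity of expectation, E[unseen] = 40·(39/40)^42 = 13.812.

13.81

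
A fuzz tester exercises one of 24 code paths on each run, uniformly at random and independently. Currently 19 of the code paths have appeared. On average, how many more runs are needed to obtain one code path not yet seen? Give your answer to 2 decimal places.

Each run yields a new code path with probability (24-19)/24 = 5/24, so the wait is geometric with mean 24/5.
E = 24/5 = 4.800.

4.80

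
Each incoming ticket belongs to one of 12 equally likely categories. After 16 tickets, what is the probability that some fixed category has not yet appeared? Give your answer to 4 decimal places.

Each ticket misses the fixed category with probability (12-1)/12 = 11/12, independently.
P(still missing after 16) = (11/12)^16 = 0.24853.

0.2485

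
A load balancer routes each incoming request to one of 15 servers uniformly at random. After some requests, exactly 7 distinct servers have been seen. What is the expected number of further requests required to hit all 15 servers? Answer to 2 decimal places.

With k distinct servers already seen, the next new one takes an expected 15/(15-k) requests.
Sum over k = 7,...,14: E = 15/8 + 15/7 + 15/6 + ... + 15/2 + 15/1 = 40.768.

40.77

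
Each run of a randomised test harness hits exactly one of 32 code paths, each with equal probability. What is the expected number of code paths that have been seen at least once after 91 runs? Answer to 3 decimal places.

30.220

For each code path, P(seen in 91 runs) = 1 - (31/32)^91 = 0.9444.
By linearity of expectation, E[distinct seen] = 32·(1 - (31/32)^91) = 30.2200.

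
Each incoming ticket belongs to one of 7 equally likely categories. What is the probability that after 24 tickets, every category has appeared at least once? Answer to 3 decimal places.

0.833

Let A_i be the event that category i is missing after 24 tickets. By inclusion–exclusion on the A_i,
P(all seen) = Σ_{j=0}^{7} (-1)^j C(7,j)((7-j)/7)^24
= 1.0000 - 0.1731 + 0.0065 - 0.0001 + 0.0000 - 0.0000 + 0.0000 - 0.0000
= 0.8334.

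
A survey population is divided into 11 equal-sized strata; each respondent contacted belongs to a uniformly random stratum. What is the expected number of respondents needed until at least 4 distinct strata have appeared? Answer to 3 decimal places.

Going from k to k+1 distinct takes a geometric number of respondents with mean 11/(11-k).
Sum over k = 0,...,3: E = 11/11 + 11/10 + 11/9 + 11/8 = 4.6972.

4.697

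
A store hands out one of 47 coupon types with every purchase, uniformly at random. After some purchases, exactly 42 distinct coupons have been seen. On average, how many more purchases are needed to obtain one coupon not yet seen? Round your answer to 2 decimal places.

9.40

Each purchase yields a new coupon with probability (47-42)/47 = 5/47, so the wait is geometric with mean 47/5.
E = 47/5 = 9.400.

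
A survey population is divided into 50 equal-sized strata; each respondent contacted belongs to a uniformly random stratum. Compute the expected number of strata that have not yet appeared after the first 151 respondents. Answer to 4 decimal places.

For each stratum, P(unseen after 151) = (49/50)^151 = 0.04733.
By linearity of expectation, E[unseen] = 50·(49/50)^151 = 2.36651.

2.3665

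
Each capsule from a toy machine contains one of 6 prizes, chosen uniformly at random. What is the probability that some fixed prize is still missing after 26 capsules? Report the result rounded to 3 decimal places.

0.009

Each capsule misses the fixed prize with probability (6-1)/6 = 5/6, independently.
P(still missing after 26) = (5/6)^26 = 0.0087.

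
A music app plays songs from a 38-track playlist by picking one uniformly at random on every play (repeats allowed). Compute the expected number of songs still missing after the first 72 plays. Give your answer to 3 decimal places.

For each song, P(unseen after 72) = (37/38)^72 = 0.1466.
By linearity of expectation, E[unseen] = 38·(37/38)^72 = 5.5704.

5.570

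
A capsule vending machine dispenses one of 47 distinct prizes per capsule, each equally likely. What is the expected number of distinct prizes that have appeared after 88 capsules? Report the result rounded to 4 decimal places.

39.9177

For each prize, P(seen in 88 capsules) = 1 - (46/47)^88 = 0.84931.
By linearity of expectation, E[distinct seen] = 47·(1 - (46/47)^88) = 39.91768.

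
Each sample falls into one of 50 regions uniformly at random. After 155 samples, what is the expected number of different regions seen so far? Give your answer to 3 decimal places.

47.817

For each region, P(seen in 155 samples) = 1 - (49/50)^155 = 0.9563.
By linearity of expectation, E[distinct seen] = 50·(1 - (49/50)^155) = 47.8172.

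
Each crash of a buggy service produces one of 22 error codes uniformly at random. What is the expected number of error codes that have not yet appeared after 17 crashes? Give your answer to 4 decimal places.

9.9762

For each error code, P(unseen after 17) = (21/22)^17 = 0.45346.
By linearity of expectation, E[unseen] = 22·(21/22)^17 = 9.97620.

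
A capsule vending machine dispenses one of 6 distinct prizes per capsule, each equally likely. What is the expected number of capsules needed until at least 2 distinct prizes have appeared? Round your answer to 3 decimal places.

With k distinct prizes already seen, the next new one arrives after an expected 6/(6-k) capsules.
Sum over k = 0,...,1: E = 6/6 + 6/5 = 2.2000.

2.200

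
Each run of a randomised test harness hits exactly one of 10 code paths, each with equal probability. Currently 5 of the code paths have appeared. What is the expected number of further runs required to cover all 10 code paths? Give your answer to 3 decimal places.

22.833

From k distinct to k+1 distinct takes on average 10/(10-k) runs.
Sum over k = 5,...,9: E = 10/5 + 10/4 + 10/3 + 10/2 + 10/1 = 22.8333.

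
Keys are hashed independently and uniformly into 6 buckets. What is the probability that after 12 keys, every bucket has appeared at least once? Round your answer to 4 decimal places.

By inclusion–exclusion over which buckets are missing,
P(all seen) = Σ_{j=0}^{6} (-1)^j C(6,j)((6-j)/6)^12
= 1.00000 - 0.67294 + 0.11561 - 0.00488 + 0.00003 - 0.00000 + 0.00000
= 0.43782.

0.4378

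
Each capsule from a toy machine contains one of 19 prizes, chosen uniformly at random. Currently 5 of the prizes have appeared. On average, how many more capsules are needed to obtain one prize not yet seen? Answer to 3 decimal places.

1.357

Each capsule yields a new prize with probability (19-5)/19 = 14/19, so the wait is geometric with mean 19/14.
E = 19/14 = 1.3571.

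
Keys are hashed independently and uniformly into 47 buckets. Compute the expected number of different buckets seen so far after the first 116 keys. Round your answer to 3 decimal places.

For each bucket, P(seen in 116 keys) = 1 - (46/47)^116 = 0.9175.
By linearity of expectation, E[distinct seen] = 47·(1 - (46/47)^116) = 43.1216.

43.122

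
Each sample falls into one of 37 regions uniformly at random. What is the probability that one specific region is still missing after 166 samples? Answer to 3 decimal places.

0.011

Each sample misses the fixed region with probability (37-1)/37 = 36/37, independently.
P(still missing after 166) = (36/37)^166 = 0.0106.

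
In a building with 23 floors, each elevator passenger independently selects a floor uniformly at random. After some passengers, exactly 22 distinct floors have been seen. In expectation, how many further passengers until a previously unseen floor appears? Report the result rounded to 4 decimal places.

23.0000

The number of passengers until the next new floor is geometric with success probability 1/23, so its mean is 23/1.
E = 23/1 = 23.00000.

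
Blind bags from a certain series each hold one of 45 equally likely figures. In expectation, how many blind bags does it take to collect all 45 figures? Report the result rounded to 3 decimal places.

The wait to go from k to k+1 distinct figures is geometric with mean 45/(45-k).
E[T] = 45/45 + 45/44 + 45/43 + ... + 45/2 + 45/1 = 45·H_{45}.
H_{45} = 4.3949, so E[T] = 197.7727.

197.773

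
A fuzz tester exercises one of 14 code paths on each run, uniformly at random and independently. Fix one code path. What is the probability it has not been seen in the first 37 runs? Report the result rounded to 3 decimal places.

0.064

Each run misses the fixed code path with probability (14-1)/14 = 13/14, independently.
P(still missing after 37) = (13/14)^37 = 0.0644.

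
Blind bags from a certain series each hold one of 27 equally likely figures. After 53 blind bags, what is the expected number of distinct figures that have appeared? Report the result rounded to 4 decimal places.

23.3468

For each figure, P(seen in 53 blind bags) = 1 - (26/27)^53 = 0.86470.
By linearity of expectation, E[distinct seen] = 27·(1 - (26/27)^53) = 23.34681.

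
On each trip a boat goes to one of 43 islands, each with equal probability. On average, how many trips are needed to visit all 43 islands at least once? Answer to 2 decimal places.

After k distinct islands have appeared, the next trip gives a new one with probability (43-k)/43, so the expected wait for the (k+1)-th is 43/(43-k).
E[T] = 43/43 + 43/42 + 43/41 + ... + 43/2 + 43/1 = 43·H_{43}.
H_{43} = 4.350, so E[T] = 187.050.

187.05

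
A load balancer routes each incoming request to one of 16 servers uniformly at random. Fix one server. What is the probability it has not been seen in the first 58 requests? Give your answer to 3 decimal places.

On each request the fixed server fails to appear with probability 15/16.
P(still missing after 58) = (15/16)^58 = 0.0237.

0.024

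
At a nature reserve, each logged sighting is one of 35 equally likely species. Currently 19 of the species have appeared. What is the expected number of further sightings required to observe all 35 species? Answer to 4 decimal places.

From k distinct to k+1 distinct takes on average 35/(35-k) sightings.
Sum over k = 19,...,34: E = 35/16 + 35/15 + 35/14 + ... + 35/2 + 35/1 = 118.32551.

118.3255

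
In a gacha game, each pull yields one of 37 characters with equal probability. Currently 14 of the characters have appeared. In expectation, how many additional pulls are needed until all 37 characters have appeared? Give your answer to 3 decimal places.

138.169

With k distinct characters already seen, the next new one takes an expected 37/(37-k) pulls.
Sum over k = 14,...,36: E = 37/23 + 37/22 + 37/21 + ... + 37/2 + 37/1 = 138.1688.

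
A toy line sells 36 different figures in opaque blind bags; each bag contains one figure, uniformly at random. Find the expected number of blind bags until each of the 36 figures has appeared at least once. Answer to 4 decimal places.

Split into phases: going from k distinct to k+1 distinct takes on average 36/(36-k) blind bags.
E[T] = 36/36 + 36/35 + 36/34 + ... + 36/2 + 36/1 = 36·H_{36}.
H_{36} = 4.17456, so E[T] = 150.28413.

150.2841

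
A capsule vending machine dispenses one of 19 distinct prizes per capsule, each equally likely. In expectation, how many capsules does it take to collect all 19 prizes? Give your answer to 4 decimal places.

67.4071

The wait to go from k to k+1 distinct prizes is geometric with mean 19/(19-k).
E[T] = 19/19 + 19/18 + 19/17 + ... + 19/2 + 19/1 = 19·H_{19}.
H_{19} = 3.54774, so E[T] = 67.40705.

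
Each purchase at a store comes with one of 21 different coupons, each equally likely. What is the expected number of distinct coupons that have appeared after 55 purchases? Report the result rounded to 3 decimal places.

For each coupon, P(seen in 55 purchases) = 1 - (20/21)^55 = 0.9317.
By linearity of expectation, E[distinct seen] = 21·(1 - (20/21)^55) = 19.5651.

19.565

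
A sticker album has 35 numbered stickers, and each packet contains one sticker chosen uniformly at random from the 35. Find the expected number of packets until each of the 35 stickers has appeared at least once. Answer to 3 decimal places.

Split into phases: going from k distinct to k+1 distinct takes on average 35/(35-k) packets.
E[T] = 35/35 + 35/34 + 35/33 + ... + 35/2 + 35/1 = 35·H_{35}.
H_{35} = 4.1468, so E[T] = 145.1373.

145.137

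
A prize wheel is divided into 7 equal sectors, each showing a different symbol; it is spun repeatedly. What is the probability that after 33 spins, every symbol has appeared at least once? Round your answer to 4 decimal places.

0.9571

By inclusion–exclusion over which symbols are missing,
P(all seen) = Σ_{j=0}^{7} (-1)^j C(7,j)((7-j)/7)^33
= 1.00000 - 0.04324 + 0.00032 - 0.00000 + 0.00000 - 0.00000 + 0.00000 - 0.00000
= 0.95708.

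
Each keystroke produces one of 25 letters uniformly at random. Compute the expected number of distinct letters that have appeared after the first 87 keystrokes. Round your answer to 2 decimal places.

For each letter, P(seen in 87 keystrokes) = 1 - (24/25)^87 = 0.971.
By linearity of expectation, E[distinct seen] = 25·(1 - (24/25)^87) = 24.283.

24.28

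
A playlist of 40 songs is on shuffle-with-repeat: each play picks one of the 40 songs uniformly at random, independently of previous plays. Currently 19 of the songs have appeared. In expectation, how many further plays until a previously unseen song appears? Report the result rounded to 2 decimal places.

1.90

The number of plays until the next new song is geometric with success probability 21/40, so its mean is 40/21.
E = 40/21 = 1.905.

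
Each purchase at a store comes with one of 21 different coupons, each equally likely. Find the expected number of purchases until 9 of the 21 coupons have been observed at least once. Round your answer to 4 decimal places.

11.3851

Going from k to k+1 distinct takes a geometric number of purchases with mean 21/(21-k).
Sum over k = 0,...,8: E = 21/21 + 21/20 + 21/19 + ... + 21/14 + 21/13 = 11.38511.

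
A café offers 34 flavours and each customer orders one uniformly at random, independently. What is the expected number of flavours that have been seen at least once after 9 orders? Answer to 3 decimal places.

8.011

For each flavour, P(seen in 9 orders) = 1 - (33/34)^9 = 0.2356.
By linearity of expectation, E[distinct seen] = 34·(1 - (33/34)^9) = 8.0107.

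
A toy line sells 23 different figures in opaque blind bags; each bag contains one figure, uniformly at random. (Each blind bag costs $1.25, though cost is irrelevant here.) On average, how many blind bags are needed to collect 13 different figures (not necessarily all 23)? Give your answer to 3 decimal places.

18.522

With k distinct figures already seen, the next new one arrives after an expected 23/(23-k) blind bags.
Sum over k = 0,...,12: E = 23/23 + 23/22 + 23/21 + ... + 23/12 + 23/11 = 18.5224.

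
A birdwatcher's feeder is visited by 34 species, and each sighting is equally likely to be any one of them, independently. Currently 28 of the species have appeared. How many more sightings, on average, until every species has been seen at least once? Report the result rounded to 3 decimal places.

With k distinct species already seen, the next new one takes an expected 34/(34-k) sightings.
Sum over k = 28,...,33: E = 34/6 + 34/5 + 34/4 + 34/3 + 34/2 + 34/1 = 83.3000.

83.300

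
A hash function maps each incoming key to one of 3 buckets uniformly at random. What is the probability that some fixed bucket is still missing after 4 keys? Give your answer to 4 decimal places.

0.1975

Each key misses the fixed bucket with probability (3-1)/3 = 2/3, independently.
P(still missing after 4) = (2/3)^4 = 0.19753.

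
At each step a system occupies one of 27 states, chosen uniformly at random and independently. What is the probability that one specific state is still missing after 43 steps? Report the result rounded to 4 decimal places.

0.1973

Each step misses the fixed state with probability (27-1)/27 = 26/27, independently.
P(still missing after 43) = (26/27)^43 = 0.19734.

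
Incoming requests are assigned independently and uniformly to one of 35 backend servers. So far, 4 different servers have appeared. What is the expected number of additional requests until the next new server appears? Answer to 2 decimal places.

1.13

The number of requests until the next new server is geometric with success probability 31/35, so its mean is 35/31.
E = 35/31 = 1.129.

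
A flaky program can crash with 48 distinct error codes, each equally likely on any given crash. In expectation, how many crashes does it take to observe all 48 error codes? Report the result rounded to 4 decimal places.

214.0223

After k distinct error codes have appeared, the next crash gives a new one with probability (48-k)/48, so the expected wait for the (k+1)-th is 48/(48-k).
E[T] = 48/48 + 48/47 + 48/46 + ... + 48/2 + 48/1 = 48·H_{48}.
H_{48} = 4.45880, so E[T] = 214.02226.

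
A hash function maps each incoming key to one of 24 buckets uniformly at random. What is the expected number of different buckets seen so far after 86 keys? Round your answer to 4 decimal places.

23.3825

For each bucket, P(seen in 86 keys) = 1 - (23/24)^86 = 0.97427.
By linearity of expectation, E[distinct seen] = 24·(1 - (23/24)^86) = 23.38250.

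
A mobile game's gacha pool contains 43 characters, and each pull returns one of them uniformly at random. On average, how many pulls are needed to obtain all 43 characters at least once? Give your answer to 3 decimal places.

Split into phases: going from k distinct to k+1 distinct takes on average 43/(43-k) pulls.
E[T] = 43/43 + 43/42 + 43/41 + ... + 43/2 + 43/1 = 43·H_{43}.
H_{43} = 4.3500, so E[T] = 187.0499.

187.050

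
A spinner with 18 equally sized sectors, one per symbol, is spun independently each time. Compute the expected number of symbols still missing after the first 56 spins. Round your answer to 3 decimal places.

0.733

For each symbol, P(unseen after 56) = (17/18)^56 = 0.0407.
By linearity of expectation, E[unseen] = 18·(17/18)^56 = 0.7331.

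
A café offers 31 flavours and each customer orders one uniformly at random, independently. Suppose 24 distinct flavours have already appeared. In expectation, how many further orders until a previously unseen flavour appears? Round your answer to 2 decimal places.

The number of orders until the next new flavour is geometric with success probability 7/31, so its mean is 31/7.
E = 31/7 = 4.429.

4.43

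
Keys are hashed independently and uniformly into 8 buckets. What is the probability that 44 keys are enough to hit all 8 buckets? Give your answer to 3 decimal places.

0.978

Let A_i be the event that bucket i is missing after 44 keys. By inclusion–exclusion on the A_i,
P(all seen) = Σ_{j=0}^{8} (-1)^j C(8,j)((8-j)/8)^44
= 1.0000 - 0.0225 + 0.0001 - 0.0000 + 0.0000 - 0.0000 + 0.0000 - 0.0000 + 0.0000
= 0.9776.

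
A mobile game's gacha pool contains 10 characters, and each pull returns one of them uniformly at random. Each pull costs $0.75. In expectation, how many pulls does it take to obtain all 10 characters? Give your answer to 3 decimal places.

After k distinct characters have appeared, the next pull gives a new one with probability (10-k)/10, so the expected wait for the (k+1)-th is 10/(10-k).
E[T] = 10/10 + 10/9 + 10/8 + ... + 10/2 + 10/1 = 10·H_{10}.
H_{10} = 2.9290, so E[T] = 29.2897.

29.290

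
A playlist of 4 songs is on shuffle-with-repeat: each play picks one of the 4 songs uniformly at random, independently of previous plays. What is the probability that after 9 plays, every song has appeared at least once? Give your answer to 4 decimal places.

0.7114

By inclusion–exclusion over which songs are missing,
P(all seen) = Σ_{j=0}^{4} (-1)^j C(4,j)((4-j)/4)^9
= 1.00000 - 0.30034 + 0.01172 - 0.00002 + 0.00000
= 0.71136.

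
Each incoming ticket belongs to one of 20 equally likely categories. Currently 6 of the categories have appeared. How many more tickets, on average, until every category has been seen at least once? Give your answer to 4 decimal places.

With k distinct categories already seen, the next new one takes an expected 20/(20-k) tickets.
Sum over k = 6,...,19: E = 20/14 + 20/13 + 20/12 + ... + 20/2 + 20/1 = 65.03125.

65.0312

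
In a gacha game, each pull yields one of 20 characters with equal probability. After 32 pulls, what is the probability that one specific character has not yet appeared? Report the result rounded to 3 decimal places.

0.194

Each pull misses the fixed character with probability (20-1)/20 = 19/20, independently.
P(still missing after 32) = (19/20)^32 = 0.1937.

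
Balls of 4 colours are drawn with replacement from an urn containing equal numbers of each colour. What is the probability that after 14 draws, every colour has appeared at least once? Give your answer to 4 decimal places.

By inclusion–exclusion over which colours are missing,
P(all seen) = Σ_{j=0}^{4} (-1)^j C(4,j)((4-j)/4)^14
= 1.00000 - 0.07127 + 0.00037 - 0.00000 + 0.00000
= 0.92909.

0.9291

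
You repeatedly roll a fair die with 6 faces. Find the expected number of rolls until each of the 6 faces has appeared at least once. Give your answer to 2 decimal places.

Split into phases: going from k distinct to k+1 distinct takes on average 6/(6-k) rolls.
E[T] = 6/6 + 6/5 + 6/4 + 6/3 + 6/2 + 6/1 = 6·H_{6}.
H_{6} = 2.450, so E[T] = 14.700.

14.70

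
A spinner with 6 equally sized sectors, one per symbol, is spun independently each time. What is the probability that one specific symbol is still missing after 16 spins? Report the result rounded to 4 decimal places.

0.0541

On each spin the fixed symbol fails to appear with probability 5/6.
P(still missing after 16) = (5/6)^16 = 0.05409.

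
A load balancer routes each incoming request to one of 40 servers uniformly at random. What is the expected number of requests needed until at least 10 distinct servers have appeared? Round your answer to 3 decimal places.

Going from k to k+1 distinct takes a geometric number of requests with mean 40/(40-k).
Sum over k = 0,...,9: E = 40/40 + 40/39 + 40/38 + ... + 40/32 + 40/31 = 11.3422.

11.342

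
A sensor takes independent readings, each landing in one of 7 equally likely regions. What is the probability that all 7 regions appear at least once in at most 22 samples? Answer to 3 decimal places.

0.777

Let A_i be the event that region i is missing after 22 samples. By inclusion–exclusion on the A_i,
P(all seen) = Σ_{j=0}^{7} (-1)^j C(7,j)((7-j)/7)^22
= 1.0000 - 0.2357 + 0.0128 - 0.0002 + 0.0000 - 0.0000 + 0.0000 - 0.0000
= 0.7770.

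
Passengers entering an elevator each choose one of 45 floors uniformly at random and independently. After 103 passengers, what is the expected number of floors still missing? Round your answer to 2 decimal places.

For each floor, P(unseen after 103) = (44/45)^103 = 0.099.
By linearity of expectation, E[unseen] = 45·(44/45)^103 = 4.446.

4.45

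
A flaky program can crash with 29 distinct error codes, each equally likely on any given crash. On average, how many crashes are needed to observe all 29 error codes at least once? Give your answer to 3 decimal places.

After k distinct error codes have appeared, the next crash gives a new one with probability (29-k)/29, so the expected wait for the (k+1)-th is 29/(29-k).
E[T] = 29/29 + 29/28 + 29/27 + ... + 29/2 + 29/1 = 29·H_{29}.
H_{29} = 3.9617, so E[T] = 114.8880.

114.888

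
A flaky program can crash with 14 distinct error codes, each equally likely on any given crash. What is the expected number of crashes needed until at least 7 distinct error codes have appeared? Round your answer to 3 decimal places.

Going from k to k+1 distinct takes a geometric number of crashes with mean 14/(14-k).
Sum over k = 0,...,6: E = 14/14 + 14/13 + 14/12 + ... + 14/9 + 14/8 = 9.2219.

9.222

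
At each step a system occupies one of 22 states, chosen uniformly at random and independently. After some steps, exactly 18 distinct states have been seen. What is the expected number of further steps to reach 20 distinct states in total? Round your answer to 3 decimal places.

With k distinct states already seen, the next new one takes an expected 22/(22-k) steps.
Sum over k = 18,...,19: E = 22/4 + 22/3 = 12.8333.

12.833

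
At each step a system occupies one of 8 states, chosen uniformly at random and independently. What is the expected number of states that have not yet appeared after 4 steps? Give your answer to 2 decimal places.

4.69

For each state, P(unseen after 4) = (7/8)^4 = 0.586.
By linearity of expectation, E[unseen] = 8·(7/8)^4 = 4.689.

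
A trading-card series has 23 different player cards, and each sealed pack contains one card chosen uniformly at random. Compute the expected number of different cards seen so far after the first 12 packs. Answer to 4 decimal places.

9.5083

For each card, P(seen in 12 packs) = 1 - (22/23)^12 = 0.41341.
By linearity of expectation, E[distinct seen] = 23·(1 - (22/23)^12) = 9.50832.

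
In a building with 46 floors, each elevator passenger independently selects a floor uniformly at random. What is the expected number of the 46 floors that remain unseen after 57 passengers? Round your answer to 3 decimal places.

For each floor, P(unseen after 57) = (45/46)^57 = 0.2857.
By linearity of expectation, E[unseen] = 46·(45/46)^57 = 13.1424.

13.142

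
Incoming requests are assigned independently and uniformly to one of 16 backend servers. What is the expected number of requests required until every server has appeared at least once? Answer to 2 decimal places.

54.09

After k distinct servers have appeared, the next request gives a new one with probability (16-k)/16, so the expected wait for the (k+1)-th is 16/(16-k).
E[T] = 16/16 + 16/15 + 16/14 + ... + 16/2 + 16/1 = 16·H_{16}.
H_{16} = 3.381, so E[T] = 54.092.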